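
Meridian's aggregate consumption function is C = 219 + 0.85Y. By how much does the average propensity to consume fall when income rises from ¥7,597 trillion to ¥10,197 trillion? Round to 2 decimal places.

ΔAPC = 0.01

At Y = 7597: C = 219 + 0.85(7597) = 6676.45, APC = 6676.45/7597 = 0.879
At Y = 10197: C = 8886.45, APC = 8886.45/10197 = 0.871
Fall in APC = 0.879 − 0.871 = 0.008 ≈ 0.01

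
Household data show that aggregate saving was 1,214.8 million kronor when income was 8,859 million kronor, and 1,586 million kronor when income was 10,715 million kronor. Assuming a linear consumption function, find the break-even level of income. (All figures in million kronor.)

MPS = ΔS/ΔY = (1586 − 1214.8)/(10715 − 8859) = 371.2/1856 = 0.2
MPC = 1 − MPS = 0.8
From S(8859) = 1214.8: −a + 0.2(8859) = 1214.8, so a = 1771.8 − 1214.8 = 557
Break-even (S = 0): Y = a/MPS = 557/0.2 = 2785

Y = 2785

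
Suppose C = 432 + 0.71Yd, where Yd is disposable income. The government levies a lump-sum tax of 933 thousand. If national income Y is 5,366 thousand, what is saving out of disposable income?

S = 853.57

Yd = Y − T = 5366 − 933 = 4433
C = 432 + 0.71(4433) = 432 + 3147.43 = 3579.43
S = Yd − C = 4433 − 3579.43 = 853.57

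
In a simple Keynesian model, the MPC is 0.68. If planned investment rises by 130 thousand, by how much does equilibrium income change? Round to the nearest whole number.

ΔY ≈ 406

The multiplier is 1/(1 − MPC) = 1/0.32.
ΔY = 130/0.32 = 406.25 ≈ 406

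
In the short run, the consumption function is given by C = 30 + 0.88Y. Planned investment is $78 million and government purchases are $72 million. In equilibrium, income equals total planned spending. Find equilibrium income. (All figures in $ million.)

Y = 1500

Y = C + I + G = 30 + 0.88Y + 78 + 72
Y − 0.88Y = 180
0.12Y = 180, so Y = 180/0.12 = 1500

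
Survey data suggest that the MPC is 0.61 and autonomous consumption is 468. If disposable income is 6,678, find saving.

S = 2136.42

C = 468 + 0.61(6678) = 468 + 4073.58 = 4541.58
S = Y − C = 6678 − 4541.58 = 2136.42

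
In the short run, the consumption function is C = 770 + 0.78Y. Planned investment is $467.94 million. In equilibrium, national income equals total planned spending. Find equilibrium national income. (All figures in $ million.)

Y = 5627

Y = C + I = 770 + 0.78Y + 467.94
Y − 0.78Y = 1237.94
0.22Y = 1237.94, so Y = 1237.94/0.22 = 5627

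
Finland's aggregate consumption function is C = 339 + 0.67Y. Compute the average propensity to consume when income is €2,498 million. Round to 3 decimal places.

APC = 0.806

C = 339 + 0.67(2498) = 2012.66
APC = C/Y = 2012.66/2498 = 0.806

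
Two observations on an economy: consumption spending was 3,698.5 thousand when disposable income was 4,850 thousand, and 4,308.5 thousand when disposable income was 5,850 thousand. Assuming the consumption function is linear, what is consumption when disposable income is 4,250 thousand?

MPC = (4308.5 − 3698.5)/(5850 − 4850) = 610/1000 = 0.61
a = 3698.5 − 0.61(4850) = 3698.5 − 2958.5 = 740
C = 740 + 0.61(4250) = 740 + 2592.5 = 3332.5

C = 3332.5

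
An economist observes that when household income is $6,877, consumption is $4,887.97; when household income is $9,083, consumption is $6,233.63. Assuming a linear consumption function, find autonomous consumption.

MPC = ΔC/ΔY = (6233.63 − 4887.97)/(9083 − 6877) = 1345.66/2206 = 0.61
a = C − MPC·Y = 4887.97 − 0.61(6877) = 4887.97 − 4194.97 = 693

a = 693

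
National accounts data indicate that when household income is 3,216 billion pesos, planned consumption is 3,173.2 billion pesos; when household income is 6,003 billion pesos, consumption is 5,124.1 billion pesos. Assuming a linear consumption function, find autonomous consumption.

a = 922

MPC = ΔC/ΔY = (5124.1 − 3173.2)/(6003 − 3216) = 1950.9/2787 = 0.7
a = C − MPC·Y = 3173.2 − 0.7(3216) = 3173.2 − 2251.2 = 922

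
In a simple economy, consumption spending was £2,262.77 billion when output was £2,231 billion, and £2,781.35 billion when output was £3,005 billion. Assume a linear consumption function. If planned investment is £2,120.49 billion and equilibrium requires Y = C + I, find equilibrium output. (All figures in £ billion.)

MPC = (2781.35 − 2262.77)/(3005 − 2231) = 518.58/774 = 0.67
a = 2262.77 − 0.67(2231) = 768
Equilibrium: Y = 768 + 0.67Y + 2120.49
0.33Y = 2888.49, so Y = 2888.49/0.33 = 8753

Y = 8753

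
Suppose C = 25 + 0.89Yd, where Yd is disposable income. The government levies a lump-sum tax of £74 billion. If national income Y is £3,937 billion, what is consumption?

Yd = Y − T = 3937 − 74 = 3863
C = 25 + 0.89(3863) = 25 + 3438.07 = 3463.07

C = 3463.07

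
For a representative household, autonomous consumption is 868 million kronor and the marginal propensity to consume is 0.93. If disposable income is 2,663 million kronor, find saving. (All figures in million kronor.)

C = 868 + 0.93(2663) = 868 + 2476.59 = 3344.59
S = Y − C = 2663 − 3344.59 = -681.59

S = -681.59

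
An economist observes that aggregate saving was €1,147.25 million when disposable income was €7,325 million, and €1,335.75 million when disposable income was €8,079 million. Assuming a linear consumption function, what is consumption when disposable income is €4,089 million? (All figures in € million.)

C = 3750.75

MPS = ΔS/ΔY = (1335.75 − 1147.25)/(8079 − 7325) = 188.5/754 = 0.25
MPC = 1 − MPS = 0.75
Autonomous saving = 1147.25 − 0.25(7325) = -684, so a = 684
C = 684 + 0.75(4089) = 684 + 3066.75 = 3750.75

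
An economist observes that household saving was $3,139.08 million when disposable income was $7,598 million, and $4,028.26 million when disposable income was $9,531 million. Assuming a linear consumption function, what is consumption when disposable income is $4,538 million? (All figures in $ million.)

MPS = ΔS/ΔY = (4028.26 − 3139.08)/(9531 − 7598) = 889.18/1933 = 0.46
MPC = 1 − MPS = 0.54
Autonomous saving = 3139.08 − 0.46(7598) = -356, so a = 356
C = 356 + 0.54(4538) = 356 + 2450.52 = 2806.52

C = 2806.52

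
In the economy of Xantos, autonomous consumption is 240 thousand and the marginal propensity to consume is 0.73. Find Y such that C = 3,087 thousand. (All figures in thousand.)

240 + 0.73Y = 3087
0.73Y = 2847, so Y = 2847/0.73 = 3900

Y = 3900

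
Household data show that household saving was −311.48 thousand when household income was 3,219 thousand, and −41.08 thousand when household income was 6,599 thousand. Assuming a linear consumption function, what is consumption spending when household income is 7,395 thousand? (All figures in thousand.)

MPS = ΔS/ΔY = (-41.08 − (-311.48))/(6599 − 3219) = 270.4/3380 = 0.08
MPC = 1 − MPS = 0.92
Autonomous saving = -311.48 − 0.08(3219) = -569, so a = 569
C = 569 + 0.92(7395) = 569 + 6803.4 = 7372.4

C = 7372.4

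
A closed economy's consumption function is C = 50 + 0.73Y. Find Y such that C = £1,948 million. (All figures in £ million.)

Y = 2600

50 + 0.73Y = 1948
0.73Y = 1898, so Y = 1898/0.73 = 2600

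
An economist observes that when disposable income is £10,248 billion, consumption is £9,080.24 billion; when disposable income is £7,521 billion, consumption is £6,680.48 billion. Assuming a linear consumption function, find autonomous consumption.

MPC = ΔC/ΔY = (9080.24 − 6680.48)/(10248 − 7521) = 2399.76/2727 = 0.88
a = C − MPC·Y = 6680.48 − 0.88(7521) = 6680.48 − 6618.48 = 62

a = 62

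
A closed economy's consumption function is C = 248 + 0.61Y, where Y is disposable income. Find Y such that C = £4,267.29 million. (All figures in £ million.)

248 + 0.61Y = 4267.29
0.61Y = 4019.29, so Y = 4019.29/0.61 = 6589

Y = 6589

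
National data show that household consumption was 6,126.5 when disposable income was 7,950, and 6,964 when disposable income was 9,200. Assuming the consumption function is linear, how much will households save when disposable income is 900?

S = -503

MPC = (6964 − 6126.5)/(9200 − 7950) = 837.5/1250 = 0.67
a = 6126.5 − 0.67(7950) = 6126.5 − 5326.5 = 800
C = 800 + 0.67(900) = 1403
S = 900 − 1403 = -503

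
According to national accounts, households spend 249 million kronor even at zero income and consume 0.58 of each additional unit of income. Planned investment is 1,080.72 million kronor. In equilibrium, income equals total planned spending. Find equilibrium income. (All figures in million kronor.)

Y = C + I = 249 + 0.58Y + 1080.72
Y − 0.58Y = 1329.72
0.42Y = 1329.72, so Y = 1329.72/0.42 = 3166

Y = 3166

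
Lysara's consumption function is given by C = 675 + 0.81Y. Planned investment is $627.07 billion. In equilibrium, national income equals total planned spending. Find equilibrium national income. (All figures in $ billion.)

Y = C + I = 675 + 0.81Y + 627.07
Y − 0.81Y = 1302.07
0.19Y = 1302.07, so Y = 1302.07/0.19 = 6853

Y = 6853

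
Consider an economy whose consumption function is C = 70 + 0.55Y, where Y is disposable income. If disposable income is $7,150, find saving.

S = 3147.5

C = 70 + 0.55(7150) = 70 + 3932.5 = 4002.5
S = Y − C = 7150 − 4002.5 = 3147.5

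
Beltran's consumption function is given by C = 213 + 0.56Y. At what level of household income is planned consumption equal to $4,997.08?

213 + 0.56Y = 4997.08
0.56Y = 4784.08, so Y = 4784.08/0.56 = 8543

Y = 8543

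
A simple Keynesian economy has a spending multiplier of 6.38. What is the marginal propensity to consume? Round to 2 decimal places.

k = 1/(1 − MPC), so 1 − MPC = 1/k = 1/6.38 = 0.1567
MPC = 1 − 0.1567 = 0.84

MPC = 0.84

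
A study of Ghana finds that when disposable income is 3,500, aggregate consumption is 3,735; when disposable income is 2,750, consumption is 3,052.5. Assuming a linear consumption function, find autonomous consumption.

a = 550

MPC = ΔC/ΔY = (3735 − 3052.5)/(3500 − 2750) = 682.5/750 = 0.91
a = C − MPC·Y = 3052.5 − 0.91(2750) = 3052.5 − 2502.5 = 550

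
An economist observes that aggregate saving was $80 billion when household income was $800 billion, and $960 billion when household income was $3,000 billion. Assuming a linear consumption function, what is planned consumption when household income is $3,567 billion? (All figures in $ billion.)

MPS = ΔS/ΔY = (960 − 80)/(3000 − 800) = 880/2200 = 0.4
MPC = 1 − MPS = 0.6
Autonomous saving = 80 − 0.4(800) = -240, so a = 240
C = 240 + 0.6(3567) = 240 + 2140.2 = 2380.2

C = 2380.2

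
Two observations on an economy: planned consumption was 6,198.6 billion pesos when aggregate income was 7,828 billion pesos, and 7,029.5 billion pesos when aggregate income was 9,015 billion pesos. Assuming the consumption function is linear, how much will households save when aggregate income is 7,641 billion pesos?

S = 1573.3

MPC = (7029.5 − 6198.6)/(9015 − 7828) = 830.9/1187 = 0.7
a = 6198.6 − 0.7(7828) = 6198.6 − 5479.6 = 719
C = 719 + 0.7(7641) = 6067.7
S = 7641 − 6067.7 = 1573.3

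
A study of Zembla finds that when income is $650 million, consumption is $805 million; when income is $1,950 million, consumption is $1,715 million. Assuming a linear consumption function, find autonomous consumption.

a = 350

MPC = ΔC/ΔY = (1715 − 805)/(1950 − 650) = 910/1300 = 0.7
a = C − MPC·Y = 805 − 0.7(650) = 805 − 455 = 350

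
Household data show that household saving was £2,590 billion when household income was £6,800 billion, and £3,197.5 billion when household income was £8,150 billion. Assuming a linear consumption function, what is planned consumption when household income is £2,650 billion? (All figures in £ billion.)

C = 1927.5

MPS = ΔS/ΔY = (3197.5 − 2590)/(8150 − 6800) = 607.5/1350 = 0.45
MPC = 1 − MPS = 0.55
Autonomous saving = 2590 − 0.45(6800) = -470, so a = 470
C = 470 + 0.55(2650) = 470 + 1457.5 = 1927.5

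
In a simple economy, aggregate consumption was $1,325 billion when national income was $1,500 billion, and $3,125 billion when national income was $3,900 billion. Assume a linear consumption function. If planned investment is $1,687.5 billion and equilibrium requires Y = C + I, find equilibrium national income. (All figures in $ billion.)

MPC = (3125 − 1325)/(3900 − 1500) = 1800/2400 = 0.75
a = 1325 − 0.75(1500) = 200
Equilibrium: Y = 200 + 0.75Y + 1687.5
0.25Y = 1887.5, so Y = 1887.5/0.25 = 7550

Y = 7550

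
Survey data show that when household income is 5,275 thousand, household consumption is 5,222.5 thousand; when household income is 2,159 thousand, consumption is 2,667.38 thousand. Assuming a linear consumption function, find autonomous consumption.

MPC = ΔC/ΔY = (5222.5 − 2667.38)/(5275 − 2159) = 2555.12/3116 = 0.82
a = C − MPC·Y = 2667.38 − 0.82(2159) = 2667.38 − 1770.38 = 897

a = 897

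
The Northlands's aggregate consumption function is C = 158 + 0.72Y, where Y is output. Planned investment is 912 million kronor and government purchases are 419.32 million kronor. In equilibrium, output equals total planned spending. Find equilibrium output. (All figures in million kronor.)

Y = 5319

Y = C + I + G = 158 + 0.72Y + 912 + 419.32
Y − 0.72Y = 1489.32
0.28Y = 1489.32, so Y = 1489.32/0.28 = 5319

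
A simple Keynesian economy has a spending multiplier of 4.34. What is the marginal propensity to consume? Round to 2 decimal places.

k = 1/(1 − MPC), so 1 − MPC = 1/k = 1/4.34 = 0.2304
MPC = 1 − 0.2304 = 0.77

MPC = 0.77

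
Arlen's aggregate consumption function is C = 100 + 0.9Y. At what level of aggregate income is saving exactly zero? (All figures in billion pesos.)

At break-even, C = Y: 100 + 0.9Y = Y
0.1Y = 100, so Y = 100/0.1 = 1000

Y = 1000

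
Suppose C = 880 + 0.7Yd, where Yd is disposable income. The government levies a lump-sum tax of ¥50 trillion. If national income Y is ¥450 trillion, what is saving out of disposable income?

Yd = Y − T = 450 − 50 = 400
C = 880 + 0.7(400) = 880 + 280 = 1160
S = Yd − C = 400 − 1160 = -760

S = -760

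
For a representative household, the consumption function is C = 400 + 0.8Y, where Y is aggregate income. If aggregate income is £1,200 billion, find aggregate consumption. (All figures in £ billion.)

C = 1360

C = 400 + 0.8(1200) = 400 + 960 = 1360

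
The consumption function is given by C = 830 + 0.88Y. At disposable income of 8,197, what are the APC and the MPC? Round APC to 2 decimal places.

APC = 0.98; MPC = 0.88

MPC = 0.88 (the slope of the consumption function)
C = 830 + 0.88(8197) = 8043.36, so APC = 8043.36/8197 = 0.98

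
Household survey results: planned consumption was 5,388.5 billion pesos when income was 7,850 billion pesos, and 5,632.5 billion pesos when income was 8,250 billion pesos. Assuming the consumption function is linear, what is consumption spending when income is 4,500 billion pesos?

MPC = (5632.5 − 5388.5)/(8250 − 7850) = 244/400 = 0.61
a = 5388.5 − 0.61(7850) = 5388.5 − 4788.5 = 600
C = 600 + 0.61(4500) = 600 + 2745 = 3345

C = 3345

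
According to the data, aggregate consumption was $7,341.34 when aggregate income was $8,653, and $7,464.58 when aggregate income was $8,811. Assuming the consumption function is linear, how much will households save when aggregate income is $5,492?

MPC = (7464.58 − 7341.34)/(8811 − 8653) = 123.24/158 = 0.78
a = 7341.34 − 0.78(8653) = 7341.34 − 6749.34 = 592
C = 592 + 0.78(5492) = 4875.76
S = 5492 − 4875.76 = 616.24

S = 616.24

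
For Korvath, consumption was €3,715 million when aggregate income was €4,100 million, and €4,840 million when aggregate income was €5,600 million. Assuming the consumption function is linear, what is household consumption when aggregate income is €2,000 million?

C = 2140

MPC = (4840 − 3715)/(5600 − 4100) = 1125/1500 = 0.75
a = 3715 − 0.75(4100) = 3715 − 3075 = 640
C = 640 + 0.75(2000) = 640 + 1500 = 2140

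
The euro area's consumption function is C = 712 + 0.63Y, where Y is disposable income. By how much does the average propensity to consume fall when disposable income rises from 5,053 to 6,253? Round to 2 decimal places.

ΔAPC = 0.03

At Y = 5053: C = 712 + 0.63(5053) = 3895.39, APC = 3895.39/5053 = 0.771
At Y = 6253: C = 4651.39, APC = 4651.39/6253 = 0.744
Fall in APC = 0.771 − 0.744 = 0.027 ≈ 0.03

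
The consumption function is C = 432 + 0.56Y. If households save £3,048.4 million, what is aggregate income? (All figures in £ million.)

S = Y − C = -432 + 0.44Y
-432 + 0.44Y = 3048.4, so 0.44Y = 3480.4 and Y = 7910

Y = 7910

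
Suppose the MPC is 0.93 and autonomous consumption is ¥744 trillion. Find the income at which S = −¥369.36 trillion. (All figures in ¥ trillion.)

Y = 5352

S = Y − C = -744 + 0.07Y
-744 + 0.07Y = -369.36, so 0.07Y = 374.64 and Y = 5352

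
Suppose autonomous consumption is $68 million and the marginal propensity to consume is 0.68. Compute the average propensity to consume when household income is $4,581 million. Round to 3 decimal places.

APC = 0.695

C = 68 + 0.68(4581) = 3183.08
APC = C/Y = 3183.08/4581 = 0.695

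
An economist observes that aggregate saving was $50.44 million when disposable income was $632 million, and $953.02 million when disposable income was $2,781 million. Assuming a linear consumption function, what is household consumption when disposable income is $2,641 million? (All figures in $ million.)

MPS = ΔS/ΔY = (953.02 − 50.44)/(2781 − 632) = 902.58/2149 = 0.42
MPC = 1 − MPS = 0.58
Autonomous saving = 50.44 − 0.42(632) = -215, so a = 215
C = 215 + 0.58(2641) = 215 + 1531.78 = 1746.78

C = 1746.78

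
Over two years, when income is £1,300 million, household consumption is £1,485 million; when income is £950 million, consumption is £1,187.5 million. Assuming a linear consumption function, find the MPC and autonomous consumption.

MPC = 0.85; a = 380

MPC = ΔC/ΔY = (1485 − 1187.5)/(1300 − 950) = 297.5/350 = 0.85
a = C − MPC·Y = 1187.5 − 0.85(950) = 1187.5 − 807.5 = 380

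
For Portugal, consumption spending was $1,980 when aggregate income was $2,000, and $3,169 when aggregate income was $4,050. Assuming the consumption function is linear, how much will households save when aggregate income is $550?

S = -589

MPC = (3169 − 1980)/(4050 − 2000) = 1189/2050 = 0.58
a = 1980 − 0.58(2000) = 1980 − 1160 = 820
C = 820 + 0.58(550) = 1139
S = 550 − 1139 = -589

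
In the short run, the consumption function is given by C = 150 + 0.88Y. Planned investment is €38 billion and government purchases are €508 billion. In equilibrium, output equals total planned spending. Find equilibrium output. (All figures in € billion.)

Y = C + I + G = 150 + 0.88Y + 38 + 508
Y − 0.88Y = 696
0.12Y = 696, so Y = 696/0.12 = 5800

Y = 5800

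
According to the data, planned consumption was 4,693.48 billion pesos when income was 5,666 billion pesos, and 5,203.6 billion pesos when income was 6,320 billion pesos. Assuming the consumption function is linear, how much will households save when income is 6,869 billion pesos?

S = 1237.18

MPC = (5203.6 − 4693.48)/(6320 − 5666) = 510.12/654 = 0.78
a = 4693.48 − 0.78(5666) = 4693.48 − 4419.48 = 274
C = 274 + 0.78(6869) = 5631.82
S = 6869 − 5631.82 = 1237.18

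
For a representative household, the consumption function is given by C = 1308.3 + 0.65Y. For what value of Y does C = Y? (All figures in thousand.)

Y = 3738

At break-even, C = Y: 1308.3 + 0.65Y = Y
0.35Y = 1308.3, so Y = 1308.3/0.35 = 3738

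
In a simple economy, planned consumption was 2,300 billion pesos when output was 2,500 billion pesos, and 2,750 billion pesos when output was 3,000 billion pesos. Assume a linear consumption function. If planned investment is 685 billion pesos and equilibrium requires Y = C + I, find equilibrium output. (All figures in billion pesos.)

Y = 7350

MPC = (2750 − 2300)/(3000 − 2500) = 450/500 = 0.9
a = 2300 − 0.9(2500) = 50
Equilibrium: Y = 50 + 0.9Y + 685
0.1Y = 735, so Y = 735/0.1 = 7350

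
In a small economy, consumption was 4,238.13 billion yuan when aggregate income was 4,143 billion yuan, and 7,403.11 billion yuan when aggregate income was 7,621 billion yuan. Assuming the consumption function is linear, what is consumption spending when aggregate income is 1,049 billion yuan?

MPC = (7403.11 − 4238.13)/(7621 − 4143) = 3164.98/3478 = 0.91
a = 4238.13 − 0.91(4143) = 4238.13 − 3770.13 = 468
C = 468 + 0.91(1049) = 468 + 954.59 = 1422.59

C = 1422.59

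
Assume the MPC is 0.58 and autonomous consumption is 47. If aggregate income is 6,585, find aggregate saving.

S = 2718.7

C = 47 + 0.58(6585) = 47 + 3819.3 = 3866.3
S = Y − C = 6585 − 3866.3 = 2718.7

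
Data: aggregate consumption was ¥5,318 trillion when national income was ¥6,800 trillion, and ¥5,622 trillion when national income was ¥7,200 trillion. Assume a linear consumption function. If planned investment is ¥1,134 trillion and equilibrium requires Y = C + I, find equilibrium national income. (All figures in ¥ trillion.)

Y = 5350

MPC = (5622 − 5318)/(7200 − 6800) = 304/400 = 0.76
a = 5318 − 0.76(6800) = 150
Equilibrium: Y = 150 + 0.76Y + 1134
0.24Y = 1284, so Y = 1284/0.24 = 5350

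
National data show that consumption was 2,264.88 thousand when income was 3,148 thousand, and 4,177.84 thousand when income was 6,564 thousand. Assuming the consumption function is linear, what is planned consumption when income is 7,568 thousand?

MPC = (4177.84 − 2264.88)/(6564 − 3148) = 1912.96/3416 = 0.56
a = 2264.88 − 0.56(3148) = 2264.88 − 1762.88 = 502
C = 502 + 0.56(7568) = 502 + 4238.08 = 4740.08

C = 4740.08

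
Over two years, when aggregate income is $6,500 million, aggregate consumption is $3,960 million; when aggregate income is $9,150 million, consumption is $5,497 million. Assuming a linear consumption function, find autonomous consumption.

MPC = ΔC/ΔY = (5497 − 3960)/(9150 − 6500) = 1537/2650 = 0.58
a = C − MPC·Y = 3960 − 0.58(6500) = 3960 − 3770 = 190

a = 190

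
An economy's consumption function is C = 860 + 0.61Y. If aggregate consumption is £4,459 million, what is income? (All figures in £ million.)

860 + 0.61Y = 4459
0.61Y = 3599, so Y = 3599/0.61 = 5900

Y = 5900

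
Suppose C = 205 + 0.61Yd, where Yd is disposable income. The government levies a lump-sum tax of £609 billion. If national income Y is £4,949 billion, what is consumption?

Yd = Y − T = 4949 − 609 = 4340
C = 205 + 0.61(4340) = 205 + 2647.4 = 2852.4

C = 2852.4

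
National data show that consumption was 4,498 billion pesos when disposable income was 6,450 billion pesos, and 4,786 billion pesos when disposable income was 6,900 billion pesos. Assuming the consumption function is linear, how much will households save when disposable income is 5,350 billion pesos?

MPC = (4786 − 4498)/(6900 − 6450) = 288/450 = 0.64
a = 4498 − 0.64(6450) = 4498 − 4128 = 370
C = 370 + 0.64(5350) = 3794
S = 5350 − 3794 = 1556

S = 1556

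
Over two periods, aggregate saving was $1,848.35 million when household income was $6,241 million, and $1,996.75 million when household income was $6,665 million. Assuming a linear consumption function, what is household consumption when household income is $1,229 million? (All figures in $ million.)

MPS = ΔS/ΔY = (1996.75 − 1848.35)/(6665 − 6241) = 148.4/424 = 0.35
MPC = 1 − MPS = 0.65
Autonomous saving = 1848.35 − 0.35(6241) = -336, so a = 336
C = 336 + 0.65(1229) = 336 + 798.85 = 1134.85

C = 1134.85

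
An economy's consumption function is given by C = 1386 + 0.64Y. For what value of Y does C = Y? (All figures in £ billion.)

At break-even, C = Y: 1386 + 0.64Y = Y
0.36Y = 1386, so Y = 1386/0.36 = 3850

Y = 3850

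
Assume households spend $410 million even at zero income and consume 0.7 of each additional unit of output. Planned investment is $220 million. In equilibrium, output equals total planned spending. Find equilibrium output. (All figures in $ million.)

Y = C + I = 410 + 0.7Y + 220
Y − 0.7Y = 630
0.3Y = 630, so Y = 630/0.3 = 2100

Y = 2100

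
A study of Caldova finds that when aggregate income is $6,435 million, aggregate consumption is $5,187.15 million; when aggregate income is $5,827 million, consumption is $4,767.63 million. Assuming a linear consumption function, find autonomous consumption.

MPC = ΔC/ΔY = (5187.15 − 4767.63)/(6435 − 5827) = 419.52/608 = 0.69
a = C − MPC·Y = 4767.63 − 0.69(5827) = 4767.63 − 4020.63 = 747

a = 747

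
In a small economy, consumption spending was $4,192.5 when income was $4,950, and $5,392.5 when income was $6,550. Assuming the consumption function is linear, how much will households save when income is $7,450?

S = 1382.5

MPC = (5392.5 − 4192.5)/(6550 − 4950) = 1200/1600 = 0.75
a = 4192.5 − 0.75(4950) = 4192.5 − 3712.5 = 480
C = 480 + 0.75(7450) = 6067.5
S = 7450 − 6067.5 = 1382.5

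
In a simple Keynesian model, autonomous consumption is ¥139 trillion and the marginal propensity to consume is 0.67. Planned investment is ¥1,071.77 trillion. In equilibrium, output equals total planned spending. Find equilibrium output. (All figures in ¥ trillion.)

Y = C + I = 139 + 0.67Y + 1071.77
Y − 0.67Y = 1210.77
0.33Y = 1210.77, so Y = 1210.77/0.33 = 3669

Y = 3669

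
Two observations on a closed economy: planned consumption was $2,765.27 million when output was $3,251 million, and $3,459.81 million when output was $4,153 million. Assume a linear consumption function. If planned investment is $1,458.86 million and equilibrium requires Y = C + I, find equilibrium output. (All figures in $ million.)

MPC = (3459.81 − 2765.27)/(4153 − 3251) = 694.54/902 = 0.77
a = 2765.27 − 0.77(3251) = 262
Equilibrium: Y = 262 + 0.77Y + 1458.86
0.23Y = 1720.86, so Y = 1720.86/0.23 = 7482

Y = 7482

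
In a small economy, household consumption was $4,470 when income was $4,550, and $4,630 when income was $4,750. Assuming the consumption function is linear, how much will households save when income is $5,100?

S = 190

MPC = (4630 − 4470)/(4750 − 4550) = 160/200 = 0.8
a = 4470 − 0.8(4550) = 4470 − 3640 = 830
C = 830 + 0.8(5100) = 4910
S = 5100 − 4910 = 190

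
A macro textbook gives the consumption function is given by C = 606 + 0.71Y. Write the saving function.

S = -606 + 0.29Y

S = Y − C = Y − (606 + 0.71Y) = -606 + (1 − 0.71)Y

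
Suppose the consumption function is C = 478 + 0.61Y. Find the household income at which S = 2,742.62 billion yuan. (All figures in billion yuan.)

S = Y − C = -478 + 0.39Y
-478 + 0.39Y = 2742.62, so 0.39Y = 3220.62 and Y = 8258

Y = 8258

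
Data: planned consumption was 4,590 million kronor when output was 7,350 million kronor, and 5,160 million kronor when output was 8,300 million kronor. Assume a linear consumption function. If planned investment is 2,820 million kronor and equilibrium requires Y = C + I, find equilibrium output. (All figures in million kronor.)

MPC = (5160 − 4590)/(8300 − 7350) = 570/950 = 0.6
a = 4590 − 0.6(7350) = 180
Equilibrium: Y = 180 + 0.6Y + 2820
0.4Y = 3000, so Y = 3000/0.4 = 7500

Y = 7500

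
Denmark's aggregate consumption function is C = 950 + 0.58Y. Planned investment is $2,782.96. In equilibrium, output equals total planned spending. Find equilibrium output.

Y = 8888

Y = C + I = 950 + 0.58Y + 2782.96
Y − 0.58Y = 3732.96
0.42Y = 3732.96, so Y = 3732.96/0.42 = 8888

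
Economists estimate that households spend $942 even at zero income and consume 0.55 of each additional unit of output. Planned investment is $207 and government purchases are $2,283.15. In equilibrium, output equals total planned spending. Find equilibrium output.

Y = 7627

Y = C + I + G = 942 + 0.55Y + 207 + 2283.15
Y − 0.55Y = 3432.15
0.45Y = 3432.15, so Y = 3432.15/0.45 = 7627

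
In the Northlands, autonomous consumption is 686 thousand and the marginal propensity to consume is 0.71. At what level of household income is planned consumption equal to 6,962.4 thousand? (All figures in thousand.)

Y = 8840

686 + 0.71Y = 6962.4
0.71Y = 6276.4, so Y = 6276.4/0.71 = 8840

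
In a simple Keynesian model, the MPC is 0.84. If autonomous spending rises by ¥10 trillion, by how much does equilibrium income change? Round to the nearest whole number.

ΔY ≈ 63

The multiplier is 1/(1 − MPC) = 1/0.16.
ΔY = 10/0.16 = 62.50 ≈ 63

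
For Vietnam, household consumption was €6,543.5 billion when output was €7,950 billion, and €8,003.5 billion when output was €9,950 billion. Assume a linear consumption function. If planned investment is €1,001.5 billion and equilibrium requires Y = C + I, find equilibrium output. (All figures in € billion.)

MPC = (8003.5 − 6543.5)/(9950 − 7950) = 1460/2000 = 0.73
a = 6543.5 − 0.73(7950) = 740
Equilibrium: Y = 740 + 0.73Y + 1001.5
0.27Y = 1741.5, so Y = 1741.5/0.27 = 6450

Y = 6450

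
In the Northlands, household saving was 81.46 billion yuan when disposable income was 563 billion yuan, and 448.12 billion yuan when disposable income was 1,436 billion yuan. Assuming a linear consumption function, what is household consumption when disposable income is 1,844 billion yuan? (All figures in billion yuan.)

MPS = ΔS/ΔY = (448.12 − 81.46)/(1436 − 563) = 366.66/873 = 0.42
MPC = 1 − MPS = 0.58
Autonomous saving = 81.46 − 0.42(563) = -155, so a = 155
C = 155 + 0.58(1844) = 155 + 1069.52 = 1224.52

C = 1224.52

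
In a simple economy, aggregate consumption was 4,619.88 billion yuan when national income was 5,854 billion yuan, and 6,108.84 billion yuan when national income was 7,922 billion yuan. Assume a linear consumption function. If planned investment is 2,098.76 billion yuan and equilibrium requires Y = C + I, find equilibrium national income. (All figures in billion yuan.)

MPC = (6108.84 − 4619.88)/(7922 − 5854) = 1488.96/2068 = 0.72
a = 4619.88 − 0.72(5854) = 405
Equilibrium: Y = 405 + 0.72Y + 2098.76
0.28Y = 2503.76, so Y = 2503.76/0.28 = 8942

Y = 8942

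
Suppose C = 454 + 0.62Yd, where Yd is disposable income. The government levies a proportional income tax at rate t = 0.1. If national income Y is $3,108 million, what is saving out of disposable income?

Yd = (1 − 0.1)(3108) = 0.9(3108) = 2797.2
C = 454 + 0.62(2797.2) = 454 + 1734.264 = 2188.264
S = Yd − C = 2797.2 − 2188.264 = 608.936

S = 608.936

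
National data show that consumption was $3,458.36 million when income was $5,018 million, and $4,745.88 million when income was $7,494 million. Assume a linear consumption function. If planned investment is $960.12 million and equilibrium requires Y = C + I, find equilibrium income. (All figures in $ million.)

MPC = (4745.88 − 3458.36)/(7494 − 5018) = 1287.52/2476 = 0.52
a = 3458.36 − 0.52(5018) = 849
Equilibrium: Y = 849 + 0.52Y + 960.12
0.48Y = 1809.12, so Y = 1809.12/0.48 = 3769

Y = 3769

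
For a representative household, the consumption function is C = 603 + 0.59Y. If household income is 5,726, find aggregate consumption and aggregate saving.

C = 3981.34; S = 1744.66

C = 603 + 0.59(5726) = 603 + 3378.34 = 3981.34
S = Y − C = 5726 − 3981.34 = 1744.66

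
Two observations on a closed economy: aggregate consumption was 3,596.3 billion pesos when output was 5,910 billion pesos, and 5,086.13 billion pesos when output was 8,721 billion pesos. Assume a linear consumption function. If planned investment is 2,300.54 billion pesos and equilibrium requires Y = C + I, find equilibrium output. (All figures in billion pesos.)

Y = 5882

MPC = (5086.13 − 3596.3)/(8721 − 5910) = 1489.83/2811 = 0.53
a = 3596.3 − 0.53(5910) = 464
Equilibrium: Y = 464 + 0.53Y + 2300.54
0.47Y = 2764.54, so Y = 2764.54/0.47 = 5882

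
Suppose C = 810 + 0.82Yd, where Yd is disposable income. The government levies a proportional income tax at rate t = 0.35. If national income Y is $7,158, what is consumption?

Yd = (1 − 0.35)(7158) = 0.65(7158) = 4652.7
C = 810 + 0.82(4652.7) = 810 + 3815.214 = 4625.214

C = 4625.214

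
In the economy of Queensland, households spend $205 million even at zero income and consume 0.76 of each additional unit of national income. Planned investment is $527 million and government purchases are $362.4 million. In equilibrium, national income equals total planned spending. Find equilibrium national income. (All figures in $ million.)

Y = C + I + G = 205 + 0.76Y + 527 + 362.4
Y − 0.76Y = 1094.4
0.24Y = 1094.4, so Y = 1094.4/0.24 = 4560

Y = 4560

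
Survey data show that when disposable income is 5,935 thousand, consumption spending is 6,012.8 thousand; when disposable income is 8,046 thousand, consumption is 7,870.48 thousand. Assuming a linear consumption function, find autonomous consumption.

a = 790

MPC = ΔC/ΔY = (7870.48 − 6012.8)/(8046 − 5935) = 1857.68/2111 = 0.88
a = C − MPC·Y = 6012.8 − 0.88(5935) = 6012.8 − 5222.8 = 790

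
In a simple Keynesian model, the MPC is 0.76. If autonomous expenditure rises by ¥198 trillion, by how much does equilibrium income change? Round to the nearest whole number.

ΔY ≈ 825

The multiplier is 1/(1 − MPC) = 1/0.24.
ΔY = 198/0.24 = 825.00 ≈ 825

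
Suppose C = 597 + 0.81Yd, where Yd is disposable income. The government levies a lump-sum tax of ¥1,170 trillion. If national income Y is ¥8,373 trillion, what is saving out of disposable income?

Yd = Y − T = 8373 − 1170 = 7203
C = 597 + 0.81(7203) = 597 + 5834.43 = 6431.43
S = Yd − C = 7203 − 6431.43 = 771.57

S = 771.57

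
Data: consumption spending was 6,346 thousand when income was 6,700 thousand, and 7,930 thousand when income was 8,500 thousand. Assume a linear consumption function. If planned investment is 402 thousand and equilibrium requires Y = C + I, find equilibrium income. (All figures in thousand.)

MPC = (7930 − 6346)/(8500 − 6700) = 1584/1800 = 0.88
a = 6346 − 0.88(6700) = 450
Equilibrium: Y = 450 + 0.88Y + 402
0.12Y = 852, so Y = 852/0.12 = 7100

Y = 7100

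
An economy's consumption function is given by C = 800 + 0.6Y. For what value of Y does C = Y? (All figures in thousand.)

At break-even, C = Y: 800 + 0.6Y = Y
0.4Y = 800, so Y = 800/0.4 = 2000

Y = 2000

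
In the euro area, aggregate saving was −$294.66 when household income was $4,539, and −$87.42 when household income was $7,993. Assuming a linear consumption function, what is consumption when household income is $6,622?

C = 6791.68

MPS = ΔS/ΔY = (-87.42 − (-294.66))/(7993 − 4539) = 207.24/3454 = 0.06
MPC = 1 − MPS = 0.94
Autonomous saving = -294.66 − 0.06(4539) = -567, so a = 567
C = 567 + 0.94(6622) = 567 + 6224.68 = 6791.68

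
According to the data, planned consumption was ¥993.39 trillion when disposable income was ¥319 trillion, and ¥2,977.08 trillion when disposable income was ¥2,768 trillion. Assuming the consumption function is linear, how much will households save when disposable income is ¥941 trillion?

MPC = (2977.08 − 993.39)/(2768 − 319) = 1983.69/2449 = 0.81
a = 993.39 − 0.81(319) = 993.39 − 258.39 = 735
C = 735 + 0.81(941) = 1497.21
S = 941 − 1497.21 = -556.21

S = -556.21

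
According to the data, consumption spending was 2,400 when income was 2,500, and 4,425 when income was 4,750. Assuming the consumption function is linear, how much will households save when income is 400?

MPC = (4425 − 2400)/(4750 − 2500) = 2025/2250 = 0.9
a = 2400 − 0.9(2500) = 2400 − 2250 = 150
C = 150 + 0.9(400) = 510
S = 400 − 510 = -110

S = -110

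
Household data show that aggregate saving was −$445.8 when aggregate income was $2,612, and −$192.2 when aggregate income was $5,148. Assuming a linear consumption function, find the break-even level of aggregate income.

MPS = ΔS/ΔY = (-192.2 − (-445.8))/(5148 − 2612) = 253.6/2536 = 0.1
MPC = 1 − MPS = 0.9
From S(2612) = -445.8: −a + 0.1(2612) = -445.8, so a = 261.2 − (-445.8) = 707
Break-even (S = 0): Y = a/MPS = 707/0.1 = 7070

Y = 7070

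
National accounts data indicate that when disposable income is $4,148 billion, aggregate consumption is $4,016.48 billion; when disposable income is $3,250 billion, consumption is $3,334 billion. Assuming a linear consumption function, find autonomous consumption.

MPC = ΔC/ΔY = (4016.48 − 3334)/(4148 − 3250) = 682.48/898 = 0.76
a = C − MPC·Y = 3334 − 0.76(3250) = 3334 − 2470 = 864

a = 864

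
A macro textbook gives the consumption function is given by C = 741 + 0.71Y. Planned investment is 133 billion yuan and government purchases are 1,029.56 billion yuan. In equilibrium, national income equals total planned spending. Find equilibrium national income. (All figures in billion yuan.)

Y = 6564

Y = C + I + G = 741 + 0.71Y + 133 + 1029.56
Y − 0.71Y = 1903.56
0.29Y = 1903.56, so Y = 1903.56/0.29 = 6564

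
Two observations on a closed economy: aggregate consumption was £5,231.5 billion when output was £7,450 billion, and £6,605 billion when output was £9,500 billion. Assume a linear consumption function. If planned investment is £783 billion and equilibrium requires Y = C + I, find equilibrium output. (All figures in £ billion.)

MPC = (6605 − 5231.5)/(9500 − 7450) = 1373.5/2050 = 0.67
a = 5231.5 − 0.67(7450) = 240
Equilibrium: Y = 240 + 0.67Y + 783
0.33Y = 1023, so Y = 1023/0.33 = 3100

Y = 3100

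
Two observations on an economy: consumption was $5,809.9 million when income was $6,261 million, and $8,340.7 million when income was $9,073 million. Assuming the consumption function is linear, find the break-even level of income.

Y = 1750

MPC = (8340.7 − 5809.9)/(9073 − 6261) = 2530.8/2812 = 0.9
a = 5809.9 − 0.9(6261) = 5809.9 − 5634.9 = 175
Break-even: Y = a/(1−MPC) = 175/0.1 = 1750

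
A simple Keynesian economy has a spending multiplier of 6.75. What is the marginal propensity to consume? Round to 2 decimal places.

MPC = 0.85

k = 1/(1 − MPC), so 1 − MPC = 1/k = 1/6.75 = 0.1481
MPC = 1 − 0.1481 = 0.85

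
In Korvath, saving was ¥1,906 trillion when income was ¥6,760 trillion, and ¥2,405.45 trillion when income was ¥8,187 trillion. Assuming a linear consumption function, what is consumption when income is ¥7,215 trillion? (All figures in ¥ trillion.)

C = 5149.75

MPS = ΔS/ΔY = (2405.45 − 1906)/(8187 − 6760) = 499.45/1427 = 0.35
MPC = 1 − MPS = 0.65
Autonomous saving = 1906 − 0.35(6760) = -460, so a = 460
C = 460 + 0.65(7215) = 460 + 4689.75 = 5149.75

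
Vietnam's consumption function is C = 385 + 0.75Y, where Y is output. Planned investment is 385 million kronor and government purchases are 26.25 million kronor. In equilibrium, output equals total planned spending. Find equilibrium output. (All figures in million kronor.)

Y = 3185

Y = C + I + G = 385 + 0.75Y + 385 + 26.25
Y − 0.75Y = 796.25
0.25Y = 796.25, so Y = 796.25/0.25 = 3185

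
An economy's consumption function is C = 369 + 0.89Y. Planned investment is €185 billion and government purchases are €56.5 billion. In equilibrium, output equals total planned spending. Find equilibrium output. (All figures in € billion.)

Y = C + I + G = 369 + 0.89Y + 185 + 56.5
Y − 0.89Y = 610.5
0.11Y = 610.5, so Y = 610.5/0.11 = 5550

Y = 5550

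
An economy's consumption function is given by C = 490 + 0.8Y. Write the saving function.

S = -490 + 0.2Y

S = Y − C = Y − (490 + 0.8Y) = -490 + (1 − 0.8)Y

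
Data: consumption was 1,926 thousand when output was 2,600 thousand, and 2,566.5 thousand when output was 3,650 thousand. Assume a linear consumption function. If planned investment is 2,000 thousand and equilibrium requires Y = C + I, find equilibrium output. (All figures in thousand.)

Y = 6000

MPC = (2566.5 − 1926)/(3650 − 2600) = 640.5/1050 = 0.61
a = 1926 − 0.61(2600) = 340
Equilibrium: Y = 340 + 0.61Y + 2000
0.39Y = 2340, so Y = 2340/0.39 = 6000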